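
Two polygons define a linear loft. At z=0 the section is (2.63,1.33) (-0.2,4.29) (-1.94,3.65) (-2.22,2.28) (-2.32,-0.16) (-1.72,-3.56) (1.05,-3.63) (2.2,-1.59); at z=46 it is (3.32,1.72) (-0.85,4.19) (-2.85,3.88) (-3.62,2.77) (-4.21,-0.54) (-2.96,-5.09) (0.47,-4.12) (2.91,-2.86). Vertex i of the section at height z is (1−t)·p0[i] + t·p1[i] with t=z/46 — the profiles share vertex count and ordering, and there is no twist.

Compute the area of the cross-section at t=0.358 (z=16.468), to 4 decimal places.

Cross-section at t=0.358: each vertex is (1-t)·p0[i] + t·p1[i].
  v1: (1-0.358)·(2.63,1.33) + 0.358·(3.32,1.72) = (2.8770,1.4696)
  v2: (1-0.358)·(-0.2,4.29) + 0.358·(-0.85,4.19) = (-0.4327,4.2542)
  v3: (1-0.358)·(-1.94,3.65) + 0.358·(-2.85,3.88) = (-2.2658,3.7323)
  v4: (1-0.358)·(-2.22,2.28) + 0.358·(-3.62,2.77) = (-2.7212,2.4554)
  v5: (1-0.358)·(-2.32,-0.16) + 0.358·(-4.21,-0.54) = (-2.9966,-0.2960)
  v6: (1-0.358)·(-1.72,-3.56) + 0.358·(-2.96,-5.09) = (-2.1639,-4.1077)
  v7: (1-0.358)·(1.05,-3.63) + 0.358·(0.47,-4.12) = (0.8424,-3.8054)
  v8: (1-0.358)·(2.2,-1.59) + 0.358·(2.91,-2.86) = (2.4542,-2.0447)
Shoelace sum Σ(x_i·y_{i+1} − x_{i+1}·y_i):
  i=1: 2.8770·4.2542 − -0.4327·1.4696 = +12.8753 (running +12.8753)
  i=2: -0.4327·3.7323 − -2.2658·4.2542 = +8.0241 (running +20.8994)
  i=3: -2.2658·2.4554 − -2.7212·3.7323 = +4.5930 (running +25.4924)
  i=4: -2.7212·-0.2960 − -2.9966·2.4554 = +8.1635 (running +33.6560)
  i=5: -2.9966·-4.1077 − -2.1639·-0.2960 = +11.6687 (running +45.3247)
  i=6: -2.1639·-3.8054 − 0.8424·-4.1077 = +11.6948 (running +57.0195)
  i=7: 0.8424·-2.0447 − 2.4542·-3.8054 = +7.6168 (running +64.6364)
  i=8: 2.4542·1.4696 − 2.8770·-2.0447 = +9.4892 (running +74.1256)
Area = |Σ|/2 = |74.1256|/2 = 37.0628

Area at t=0.358: 37.0628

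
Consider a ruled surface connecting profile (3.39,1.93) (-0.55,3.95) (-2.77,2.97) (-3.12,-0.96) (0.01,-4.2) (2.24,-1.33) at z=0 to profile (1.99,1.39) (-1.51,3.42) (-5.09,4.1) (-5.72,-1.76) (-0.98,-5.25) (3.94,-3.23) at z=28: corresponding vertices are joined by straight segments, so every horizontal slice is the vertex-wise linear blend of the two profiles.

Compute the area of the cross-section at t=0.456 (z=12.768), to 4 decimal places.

Area at t=0.456: 44.2274

Cross-section at t=0.456: each vertex is (1-t)·p0[i] + t·p1[i].
  v1: (1-0.456)·(3.39,1.93) + 0.456·(1.99,1.39) = (2.7516,1.6838)
  v2: (1-0.456)·(-0.55,3.95) + 0.456·(-1.51,3.42) = (-0.9878,3.7083)
  v3: (1-0.456)·(-2.77,2.97) + 0.456·(-5.09,4.1) = (-3.8279,3.4853)
  v4: (1-0.456)·(-3.12,-0.96) + 0.456·(-5.72,-1.76) = (-4.3056,-1.3248)
  v5: (1-0.456)·(0.01,-4.2) + 0.456·(-0.98,-5.25) = (-0.4414,-4.6788)
  v6: (1-0.456)·(2.24,-1.33) + 0.456·(3.94,-3.23) = (3.0152,-2.1964)
Shoelace sum Σ(x_i·y_{i+1} − x_{i+1}·y_i):
  i=1: 2.7516·3.7083 − -0.9878·1.6838 = +11.8670 (running +11.8670)
  i=2: -0.9878·3.4853 − -3.8279·3.7083 = +10.7525 (running +22.6195)
  i=3: -3.8279·-1.3248 − -4.3056·3.4853 = +20.0774 (running +42.6969)
  i=4: -4.3056·-4.6788 − -0.4414·-1.3248 = +19.5602 (running +62.2572)
  i=5: -0.4414·-2.1964 − 3.0152·-4.6788 = +15.0771 (running +77.3343)
  i=6: 3.0152·1.6838 − 2.7516·-2.1964 = +11.1205 (running +88.4548)
Area = |Σ|/2 = |88.4548|/2 = 44.2274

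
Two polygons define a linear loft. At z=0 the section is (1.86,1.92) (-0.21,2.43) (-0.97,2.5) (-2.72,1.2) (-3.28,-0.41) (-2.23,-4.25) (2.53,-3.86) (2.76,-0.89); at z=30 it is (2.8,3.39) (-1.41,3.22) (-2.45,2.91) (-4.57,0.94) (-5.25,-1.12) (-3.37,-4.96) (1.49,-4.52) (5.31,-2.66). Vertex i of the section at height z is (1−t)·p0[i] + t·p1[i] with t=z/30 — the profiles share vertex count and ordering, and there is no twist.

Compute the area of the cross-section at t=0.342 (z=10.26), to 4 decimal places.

Cross-section at t=0.342: each vertex is (1-t)·p0[i] + t·p1[i].
  v1: (1-0.342)·(1.86,1.92) + 0.342·(2.8,3.39) = (2.1815,2.4227)
  v2: (1-0.342)·(-0.21,2.43) + 0.342·(-1.41,3.22) = (-0.6204,2.7002)
  v3: (1-0.342)·(-0.97,2.5) + 0.342·(-2.45,2.91) = (-1.4762,2.6402)
  v4: (1-0.342)·(-2.72,1.2) + 0.342·(-4.57,0.94) = (-3.3527,1.1111)
  v5: (1-0.342)·(-3.28,-0.41) + 0.342·(-5.25,-1.12) = (-3.9537,-0.6528)
  v6: (1-0.342)·(-2.23,-4.25) + 0.342·(-3.37,-4.96) = (-2.6199,-4.4928)
  v7: (1-0.342)·(2.53,-3.86) + 0.342·(1.49,-4.52) = (2.1743,-4.0857)
  v8: (1-0.342)·(2.76,-0.89) + 0.342·(5.31,-2.66) = (3.6321,-1.4953)
Shoelace sum Σ(x_i·y_{i+1} − x_{i+1}·y_i):
  i=1: 2.1815·2.7002 − -0.6204·2.4227 = +7.3935 (running +7.3935)
  i=2: -0.6204·2.6402 − -1.4762·2.7002 = +2.3479 (running +9.7414)
  i=3: -1.4762·1.1111 − -3.3527·2.6402 = +7.2117 (running +16.9531)
  i=4: -3.3527·-0.6528 − -3.9537·1.1111 = +6.5816 (running +23.5347)
  i=5: -3.9537·-4.4928 − -2.6199·-0.6528 = +16.0531 (running +39.5879)
  i=6: -2.6199·-4.0857 − 2.1743·-4.4928 = +20.4729 (running +60.0608)
  i=7: 2.1743·-1.4953 − 3.6321·-4.0857 = +11.5884 (running +71.6492)
  i=8: 3.6321·2.4227 − 2.1815·-1.4953 = +12.0617 (running +83.7109)
Area = |Σ|/2 = |83.7109|/2 = 41.8554

Area at t=0.342: 41.8554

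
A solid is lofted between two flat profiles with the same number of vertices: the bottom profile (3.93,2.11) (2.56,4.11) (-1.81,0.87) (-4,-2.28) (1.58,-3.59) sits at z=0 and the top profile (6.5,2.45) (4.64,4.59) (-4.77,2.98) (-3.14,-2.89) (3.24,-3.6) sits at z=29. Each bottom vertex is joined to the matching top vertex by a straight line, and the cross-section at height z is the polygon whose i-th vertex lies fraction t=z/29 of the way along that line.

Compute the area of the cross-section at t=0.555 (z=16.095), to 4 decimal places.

Cross-section at t=0.555: each vertex is (1-t)·p0[i] + t·p1[i].
  v1: (1-0.555)·(3.93,2.11) + 0.555·(6.5,2.45) = (5.3563,2.2987)
  v2: (1-0.555)·(2.56,4.11) + 0.555·(4.64,4.59) = (3.7144,4.3764)
  v3: (1-0.555)·(-1.81,0.87) + 0.555·(-4.77,2.98) = (-3.4528,2.0411)
  v4: (1-0.555)·(-4,-2.28) + 0.555·(-3.14,-2.89) = (-3.5227,-2.6185)
  v5: (1-0.555)·(1.58,-3.59) + 0.555·(3.24,-3.6) = (2.5013,-3.5956)
Shoelace sum Σ(x_i·y_{i+1} − x_{i+1}·y_i):
  i=1: 5.3563·4.3764 − 3.7144·2.2987 = +14.9032 (running +14.9032)
  i=2: 3.7144·2.0411 − -3.4528·4.3764 = +22.6921 (running +37.5953)
  i=3: -3.4528·-2.6185 − -3.5227·2.0411 = +16.2313 (running +53.8267)
  i=4: -3.5227·-3.5956 − 2.5013·-2.6185 = +19.2158 (running +73.0425)
  i=5: 2.5013·2.2987 − 5.3563·-3.5956 = +25.0088 (running +98.0513)
Area = |Σ|/2 = |98.0513|/2 = 49.0256

Area at t=0.555: 49.0256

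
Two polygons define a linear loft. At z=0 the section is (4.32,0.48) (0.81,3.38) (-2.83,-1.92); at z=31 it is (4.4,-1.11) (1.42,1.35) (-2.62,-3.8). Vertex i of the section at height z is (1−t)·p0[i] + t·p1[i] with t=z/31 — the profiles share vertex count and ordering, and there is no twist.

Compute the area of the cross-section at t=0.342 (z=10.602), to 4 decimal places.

Area at t=0.342: 13.9280

Cross-section at t=0.342: each vertex is (1-t)·p0[i] + t·p1[i].
  v1: (1-0.342)·(4.32,0.48) + 0.342·(4.4,-1.11) = (4.3474,-0.0638)
  v2: (1-0.342)·(0.81,3.38) + 0.342·(1.42,1.35) = (1.0186,2.6857)
  v3: (1-0.342)·(-2.83,-1.92) + 0.342·(-2.62,-3.8) = (-2.7582,-2.5630)
Shoelace sum Σ(x_i·y_{i+1} − x_{i+1}·y_i):
  i=1: 4.3474·2.6857 − 1.0186·-0.0638 = +11.7408 (running +11.7408)
  i=2: 1.0186·-2.5630 − -2.7582·2.6857 = +4.7971 (running +16.5379)
  i=3: -2.7582·-0.0638 − 4.3474·-2.5630 = +11.3180 (running +27.8559)
Area = |Σ|/2 = |27.8559|/2 = 13.9280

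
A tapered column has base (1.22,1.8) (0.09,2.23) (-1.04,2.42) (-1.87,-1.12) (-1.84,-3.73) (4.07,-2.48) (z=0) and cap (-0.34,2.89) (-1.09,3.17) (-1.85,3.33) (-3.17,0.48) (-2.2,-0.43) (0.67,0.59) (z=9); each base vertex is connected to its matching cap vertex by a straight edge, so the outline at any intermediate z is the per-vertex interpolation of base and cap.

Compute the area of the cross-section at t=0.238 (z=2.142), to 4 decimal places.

Cross-section at t=0.238: each vertex is (1-t)·p0[i] + t·p1[i].
  v1: (1-0.238)·(1.22,1.8) + 0.238·(-0.34,2.89) = (0.8487,2.0594)
  v2: (1-0.238)·(0.09,2.23) + 0.238·(-1.09,3.17) = (-0.1908,2.4537)
  v3: (1-0.238)·(-1.04,2.42) + 0.238·(-1.85,3.33) = (-1.2328,2.6366)
  v4: (1-0.238)·(-1.87,-1.12) + 0.238·(-3.17,0.48) = (-2.1794,-0.7392)
  v5: (1-0.238)·(-1.84,-3.73) + 0.238·(-2.2,-0.43) = (-1.9257,-2.9446)
  v6: (1-0.238)·(4.07,-2.48) + 0.238·(0.67,0.59) = (3.2608,-1.7493)
Shoelace sum Σ(x_i·y_{i+1} − x_{i+1}·y_i):
  i=1: 0.8487·2.4537 − -0.1908·2.0594 = +2.4755 (running +2.4755)
  i=2: -0.1908·2.6366 − -1.2328·2.4537 = +2.5217 (running +4.9973)
  i=3: -1.2328·-0.7392 − -2.1794·2.6366 = +6.6574 (running +11.6547)
  i=4: -2.1794·-2.9446 − -1.9257·-0.7392 = +4.9940 (running +16.6487)
  i=5: -1.9257·-1.7493 − 3.2608·-2.9446 = +12.9704 (running +29.6191)
  i=6: 3.2608·2.0594 − 0.8487·-1.7493 = +8.2001 (running +37.8192)
Area = |Σ|/2 = |37.8192|/2 = 18.9096

Area at t=0.238: 18.9096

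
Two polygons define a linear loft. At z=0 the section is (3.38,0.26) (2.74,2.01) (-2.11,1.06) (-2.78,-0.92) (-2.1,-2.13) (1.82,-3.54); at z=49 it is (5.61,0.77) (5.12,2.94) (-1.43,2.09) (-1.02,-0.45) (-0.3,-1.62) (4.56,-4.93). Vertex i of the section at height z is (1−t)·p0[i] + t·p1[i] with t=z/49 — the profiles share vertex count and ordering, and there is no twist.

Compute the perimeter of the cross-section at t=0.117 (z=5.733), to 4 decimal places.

Cross-section at t=0.117: each vertex is (1-t)·p0[i] + t·p1[i].
  v1: (1-0.117)·(3.38,0.26) + 0.117·(5.61,0.77) = (3.6409,0.3197)
  v2: (1-0.117)·(2.74,2.01) + 0.117·(5.12,2.94) = (3.0185,2.1188)
  v3: (1-0.117)·(-2.11,1.06) + 0.117·(-1.43,2.09) = (-2.0304,1.1805)
  v4: (1-0.117)·(-2.78,-0.92) + 0.117·(-1.02,-0.45) = (-2.5741,-0.8650)
  v5: (1-0.117)·(-2.1,-2.13) + 0.117·(-0.3,-1.62) = (-1.8894,-2.0703)
  v6: (1-0.117)·(1.82,-3.54) + 0.117·(4.56,-4.93) = (2.1406,-3.7026)
Perimeter = Σ |v_{i+1} − v_i|:
  edge 1→2: √(-0.6224² + 1.7991²) = 1.9038 (running 1.9038)
  edge 2→3: √(-5.0489² + -0.9383²) = 5.1353 (running 7.0391)
  edge 3→4: √(-0.5436² + -2.0455²) = 2.1165 (running 9.1556)
  edge 4→5: √(0.6847² + -1.2053²) = 1.3862 (running 10.5419)
  edge 5→6: √(4.0300² + -1.6323²) = 4.3480 (running 14.8899)
  edge 6→1: √(1.5003² + 4.0223²) = 4.2930 (running 19.1829)
Perimeter = 19.1829

Perimeter at t=0.117: 19.1829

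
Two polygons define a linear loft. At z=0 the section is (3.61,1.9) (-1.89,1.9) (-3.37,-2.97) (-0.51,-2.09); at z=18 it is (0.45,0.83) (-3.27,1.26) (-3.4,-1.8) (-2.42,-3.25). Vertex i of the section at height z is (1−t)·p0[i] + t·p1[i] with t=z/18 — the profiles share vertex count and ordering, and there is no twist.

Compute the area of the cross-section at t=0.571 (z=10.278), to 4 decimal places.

Cross-section at t=0.571: each vertex is (1-t)·p0[i] + t·p1[i].
  v1: (1-0.571)·(3.61,1.9) + 0.571·(0.45,0.83) = (1.8056,1.2890)
  v2: (1-0.571)·(-1.89,1.9) + 0.571·(-3.27,1.26) = (-2.6780,1.5346)
  v3: (1-0.571)·(-3.37,-2.97) + 0.571·(-3.4,-1.8) = (-3.3871,-2.3019)
  v4: (1-0.571)·(-0.51,-2.09) + 0.571·(-2.42,-3.25) = (-1.6006,-2.7524)
Shoelace sum Σ(x_i·y_{i+1} − x_{i+1}·y_i):
  i=1: 1.8056·1.5346 − -2.6780·1.2890 = +6.2229 (running +6.2229)
  i=2: -2.6780·-2.3019 − -3.3871·1.5346 = +11.3623 (running +17.5851)
  i=3: -3.3871·-2.7524 − -1.6006·-2.3019 = +5.6381 (running +23.2232)
  i=4: -1.6006·1.2890 − 1.8056·-2.7524 = +2.9065 (running +26.1298)
Area = |Σ|/2 = |26.1298|/2 = 13.0649

Area at t=0.571: 13.0649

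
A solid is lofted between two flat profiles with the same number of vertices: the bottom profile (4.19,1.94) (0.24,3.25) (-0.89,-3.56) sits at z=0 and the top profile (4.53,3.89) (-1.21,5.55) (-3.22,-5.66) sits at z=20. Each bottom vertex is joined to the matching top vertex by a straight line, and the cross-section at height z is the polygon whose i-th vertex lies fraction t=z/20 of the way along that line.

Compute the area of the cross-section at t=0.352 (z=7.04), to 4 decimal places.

Area at t=0.352: 20.1737

Cross-section at t=0.352: each vertex is (1-t)·p0[i] + t·p1[i].
  v1: (1-0.352)·(4.19,1.94) + 0.352·(4.53,3.89) = (4.3097,2.6264)
  v2: (1-0.352)·(0.24,3.25) + 0.352·(-1.21,5.55) = (-0.2704,4.0596)
  v3: (1-0.352)·(-0.89,-3.56) + 0.352·(-3.22,-5.66) = (-1.7102,-4.2992)
Shoelace sum Σ(x_i·y_{i+1} − x_{i+1}·y_i):
  i=1: 4.3097·4.0596 − -0.2704·2.6264 = +18.2058 (running +18.2058)
  i=2: -0.2704·-4.2992 − -1.7102·4.0596 = +8.1051 (running +26.3108)
  i=3: -1.7102·2.6264 − 4.3097·-4.2992 = +14.0366 (running +40.3474)
Area = |Σ|/2 = |40.3474|/2 = 20.1737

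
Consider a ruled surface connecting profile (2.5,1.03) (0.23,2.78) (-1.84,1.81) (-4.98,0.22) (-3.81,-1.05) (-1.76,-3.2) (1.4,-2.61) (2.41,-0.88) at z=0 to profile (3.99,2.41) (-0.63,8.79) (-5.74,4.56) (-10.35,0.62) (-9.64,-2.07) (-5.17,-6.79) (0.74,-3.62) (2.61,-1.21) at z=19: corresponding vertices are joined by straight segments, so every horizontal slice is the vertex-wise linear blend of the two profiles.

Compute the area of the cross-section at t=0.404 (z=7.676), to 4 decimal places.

Cross-section at t=0.404: each vertex is (1-t)·p0[i] + t·p1[i].
  v1: (1-0.404)·(2.5,1.03) + 0.404·(3.99,2.41) = (3.1020,1.5875)
  v2: (1-0.404)·(0.23,2.78) + 0.404·(-0.63,8.79) = (-0.1174,5.2080)
  v3: (1-0.404)·(-1.84,1.81) + 0.404·(-5.74,4.56) = (-3.4156,2.9210)
  v4: (1-0.404)·(-4.98,0.22) + 0.404·(-10.35,0.62) = (-7.1495,0.3816)
  v5: (1-0.404)·(-3.81,-1.05) + 0.404·(-9.64,-2.07) = (-6.1653,-1.4621)
  v6: (1-0.404)·(-1.76,-3.2) + 0.404·(-5.17,-6.79) = (-3.1376,-4.6504)
  v7: (1-0.404)·(1.4,-2.61) + 0.404·(0.74,-3.62) = (1.1334,-3.0180)
  v8: (1-0.404)·(2.41,-0.88) + 0.404·(2.61,-1.21) = (2.4908,-1.0133)
Shoelace sum Σ(x_i·y_{i+1} − x_{i+1}·y_i):
  i=1: 3.1020·5.2080 − -0.1174·1.5875 = +16.3416 (running +16.3416)
  i=2: -0.1174·2.9210 − -3.4156·5.2080 = +17.4455 (running +33.7871)
  i=3: -3.4156·0.3816 − -7.1495·2.9210 = +19.5802 (running +53.3673)
  i=4: -7.1495·-1.4621 − -6.1653·0.3816 = +12.8058 (running +66.1731)
  i=5: -6.1653·-4.6504 − -3.1376·-1.4621 = +24.0835 (running +90.2566)
  i=6: -3.1376·-3.0180 − 1.1334·-4.6504 = +14.7401 (running +104.9967)
  i=7: 1.1334·-1.0133 − 2.4908·-3.0180 = +6.3689 (running +111.3656)
  i=8: 2.4908·1.5875 − 3.1020·-1.0133 = +7.0975 (running +118.4630)
Area = |Σ|/2 = |118.4630|/2 = 59.2315

Area at t=0.404: 59.2315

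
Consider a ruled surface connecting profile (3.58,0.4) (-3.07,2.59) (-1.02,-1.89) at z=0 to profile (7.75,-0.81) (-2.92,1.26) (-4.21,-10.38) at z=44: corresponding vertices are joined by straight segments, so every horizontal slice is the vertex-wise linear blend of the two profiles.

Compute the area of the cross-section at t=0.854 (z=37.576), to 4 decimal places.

Cross-section at t=0.854: each vertex is (1-t)·p0[i] + t·p1[i].
  v1: (1-0.854)·(3.58,0.4) + 0.854·(7.75,-0.81) = (7.1412,-0.6333)
  v2: (1-0.854)·(-3.07,2.59) + 0.854·(-2.92,1.26) = (-2.9419,1.4542)
  v3: (1-0.854)·(-1.02,-1.89) + 0.854·(-4.21,-10.38) = (-3.7443,-9.1405)
Shoelace sum Σ(x_i·y_{i+1} − x_{i+1}·y_i):
  i=1: 7.1412·1.4542 − -2.9419·-0.6333 = +8.5213 (running +8.5213)
  i=2: -2.9419·-9.1405 − -3.7443·1.4542 = +32.3351 (running +40.8565)
  i=3: -3.7443·-0.6333 − 7.1412·-9.1405 = +67.6451 (running +108.5015)
Area = |Σ|/2 = |108.5015|/2 = 54.2508

Area at t=0.854: 54.2508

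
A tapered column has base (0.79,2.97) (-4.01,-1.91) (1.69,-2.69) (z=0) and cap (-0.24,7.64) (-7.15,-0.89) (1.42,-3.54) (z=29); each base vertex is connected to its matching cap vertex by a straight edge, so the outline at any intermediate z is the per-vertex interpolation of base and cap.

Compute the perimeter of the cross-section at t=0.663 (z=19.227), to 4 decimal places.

Perimeter at t=0.663: 26.8683

Cross-section at t=0.663: each vertex is (1-t)·p0[i] + t·p1[i].
  v1: (1-0.663)·(0.79,2.97) + 0.663·(-0.24,7.64) = (0.1071,6.0662)
  v2: (1-0.663)·(-4.01,-1.91) + 0.663·(-7.15,-0.89) = (-6.0918,-1.2337)
  v3: (1-0.663)·(1.69,-2.69) + 0.663·(1.42,-3.54) = (1.5110,-3.2535)
Perimeter = Σ |v_{i+1} − v_i|:
  edge 1→2: √(-6.1989² + -7.2999²) = 9.5768 (running 9.5768)
  edge 2→3: √(7.6028² + -2.0198²) = 7.8665 (running 17.4434)
  edge 3→1: √(-1.4039² + 9.3198²) = 9.4249 (running 26.8683)
Perimeter = 26.8683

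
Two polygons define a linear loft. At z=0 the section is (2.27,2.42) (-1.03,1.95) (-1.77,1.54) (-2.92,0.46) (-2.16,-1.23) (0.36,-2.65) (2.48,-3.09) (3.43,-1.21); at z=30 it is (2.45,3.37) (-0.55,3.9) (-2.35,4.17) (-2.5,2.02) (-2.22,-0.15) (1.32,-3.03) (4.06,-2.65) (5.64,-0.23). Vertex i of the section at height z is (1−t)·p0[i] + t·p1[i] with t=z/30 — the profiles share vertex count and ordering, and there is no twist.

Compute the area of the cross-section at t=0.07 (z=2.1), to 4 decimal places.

Cross-section at t=0.07: each vertex is (1-t)·p0[i] + t·p1[i].
  v1: (1-0.07)·(2.27,2.42) + 0.07·(2.45,3.37) = (2.2826,2.4865)
  v2: (1-0.07)·(-1.03,1.95) + 0.07·(-0.55,3.9) = (-0.9964,2.0865)
  v3: (1-0.07)·(-1.77,1.54) + 0.07·(-2.35,4.17) = (-1.8106,1.7241)
  v4: (1-0.07)·(-2.92,0.46) + 0.07·(-2.5,2.02) = (-2.8906,0.5692)
  v5: (1-0.07)·(-2.16,-1.23) + 0.07·(-2.22,-0.15) = (-2.1642,-1.1544)
  v6: (1-0.07)·(0.36,-2.65) + 0.07·(1.32,-3.03) = (0.4272,-2.6766)
  v7: (1-0.07)·(2.48,-3.09) + 0.07·(4.06,-2.65) = (2.5906,-3.0592)
  v8: (1-0.07)·(3.43,-1.21) + 0.07·(5.64,-0.23) = (3.5847,-1.1414)
Shoelace sum Σ(x_i·y_{i+1} − x_{i+1}·y_i):
  i=1: 2.2826·2.0865 − -0.9964·2.4865 = +7.2402 (running +7.2402)
  i=2: -0.9964·1.7241 − -1.8106·2.0865 = +2.0599 (running +9.3001)
  i=3: -1.8106·0.5692 − -2.8906·1.7241 = +3.9531 (running +13.2532)
  i=4: -2.8906·-1.1544 − -2.1642·0.5692 = +4.5688 (running +17.8220)
  i=5: -2.1642·-2.6766 − 0.4272·-1.1544 = +6.2859 (running +24.1078)
  i=6: 0.4272·-3.0592 − 2.5906·-2.6766 = +5.6271 (running +29.7349)
  i=7: 2.5906·-1.1414 − 3.5847·-3.0592 = +8.0094 (running +37.7443)
  i=8: 3.5847·2.4865 − 2.2826·-1.1414 = +11.5187 (running +49.2631)
Area = |Σ|/2 = |49.2631|/2 = 24.6315

Area at t=0.07: 24.6315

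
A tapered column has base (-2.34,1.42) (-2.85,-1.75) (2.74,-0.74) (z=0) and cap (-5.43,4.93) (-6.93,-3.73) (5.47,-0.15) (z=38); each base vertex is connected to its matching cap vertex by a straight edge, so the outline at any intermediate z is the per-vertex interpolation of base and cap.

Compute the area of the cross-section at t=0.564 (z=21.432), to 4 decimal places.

Area at t=0.564: 28.2347

Cross-section at t=0.564: each vertex is (1-t)·p0[i] + t·p1[i].
  v1: (1-0.564)·(-2.34,1.42) + 0.564·(-5.43,4.93) = (-4.0828,3.3996)
  v2: (1-0.564)·(-2.85,-1.75) + 0.564·(-6.93,-3.73) = (-5.1511,-2.8667)
  v3: (1-0.564)·(2.74,-0.74) + 0.564·(5.47,-0.15) = (4.2797,-0.4072)
Shoelace sum Σ(x_i·y_{i+1} − x_{i+1}·y_i):
  i=1: -4.0828·-2.8667 − -5.1511·3.3996 = +29.2161 (running +29.2161)
  i=2: -5.1511·-0.4072 − 4.2797·-2.8667 = +14.3665 (running +43.5826)
  i=3: 4.2797·3.3996 − -4.0828·-0.4072 = +12.8868 (running +56.4694)
Area = |Σ|/2 = |56.4694|/2 = 28.2347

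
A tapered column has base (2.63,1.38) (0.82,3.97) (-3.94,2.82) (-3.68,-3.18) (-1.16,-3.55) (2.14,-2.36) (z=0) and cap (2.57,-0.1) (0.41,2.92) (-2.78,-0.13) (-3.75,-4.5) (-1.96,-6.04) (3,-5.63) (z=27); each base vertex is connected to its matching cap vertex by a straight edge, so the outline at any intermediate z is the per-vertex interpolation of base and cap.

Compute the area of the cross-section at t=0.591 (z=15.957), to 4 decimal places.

Area at t=0.591: 40.9095

Cross-section at t=0.591: each vertex is (1-t)·p0[i] + t·p1[i].
  v1: (1-0.591)·(2.63,1.38) + 0.591·(2.57,-0.1) = (2.5945,0.5053)
  v2: (1-0.591)·(0.82,3.97) + 0.591·(0.41,2.92) = (0.5777,3.3495)
  v3: (1-0.591)·(-3.94,2.82) + 0.591·(-2.78,-0.13) = (-3.2544,1.0766)
  v4: (1-0.591)·(-3.68,-3.18) + 0.591·(-3.75,-4.5) = (-3.7214,-3.9601)
  v5: (1-0.591)·(-1.16,-3.55) + 0.591·(-1.96,-6.04) = (-1.6328,-5.0216)
  v6: (1-0.591)·(2.14,-2.36) + 0.591·(3,-5.63) = (2.6483,-4.2926)
Shoelace sum Σ(x_i·y_{i+1} − x_{i+1}·y_i):
  i=1: 2.5945·3.3495 − 0.5777·0.5053 = +8.3984 (running +8.3984)
  i=2: 0.5777·1.0766 − -3.2544·3.3495 = +11.5225 (running +19.9209)
  i=3: -3.2544·-3.9601 − -3.7214·1.0766 = +16.8942 (running +36.8151)
  i=4: -3.7214·-5.0216 − -1.6328·-3.9601 = +12.2211 (running +49.0362)
  i=5: -1.6328·-4.2926 − 2.6483·-5.0216 = +20.3074 (running +69.3436)
  i=6: 2.6483·0.5053 − 2.5945·-4.2926 = +12.4755 (running +81.8190)
Area = |Σ|/2 = |81.8190|/2 = 40.9095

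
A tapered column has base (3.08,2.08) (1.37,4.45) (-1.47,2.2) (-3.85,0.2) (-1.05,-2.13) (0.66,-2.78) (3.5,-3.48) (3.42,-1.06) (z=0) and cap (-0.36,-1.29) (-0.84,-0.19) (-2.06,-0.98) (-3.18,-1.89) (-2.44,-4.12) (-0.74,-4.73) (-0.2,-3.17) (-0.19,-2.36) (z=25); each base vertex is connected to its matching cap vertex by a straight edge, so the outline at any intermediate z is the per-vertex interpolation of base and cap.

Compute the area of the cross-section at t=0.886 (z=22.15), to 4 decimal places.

Cross-section at t=0.886: each vertex is (1-t)·p0[i] + t·p1[i].
  v1: (1-0.886)·(3.08,2.08) + 0.886·(-0.36,-1.29) = (0.0322,-0.9058)
  v2: (1-0.886)·(1.37,4.45) + 0.886·(-0.84,-0.19) = (-0.5881,0.3390)
  v3: (1-0.886)·(-1.47,2.2) + 0.886·(-2.06,-0.98) = (-1.9927,-0.6175)
  v4: (1-0.886)·(-3.85,0.2) + 0.886·(-3.18,-1.89) = (-3.2564,-1.6517)
  v5: (1-0.886)·(-1.05,-2.13) + 0.886·(-2.44,-4.12) = (-2.2815,-3.8931)
  v6: (1-0.886)·(0.66,-2.78) + 0.886·(-0.74,-4.73) = (-0.5804,-4.5077)
  v7: (1-0.886)·(3.5,-3.48) + 0.886·(-0.2,-3.17) = (0.2218,-3.2053)
  v8: (1-0.886)·(3.42,-1.06) + 0.886·(-0.19,-2.36) = (0.2215,-2.2118)
Shoelace sum Σ(x_i·y_{i+1} − x_{i+1}·y_i):
  i=1: 0.0322·0.3390 − -0.5881·-0.9058 = -0.5218 (running -0.5218)
  i=2: -0.5881·-0.6175 − -1.9927·0.3390 = +1.0386 (running +0.5168)
  i=3: -1.9927·-1.6517 − -3.2564·-0.6175 = +1.2807 (running +1.7975)
  i=4: -3.2564·-3.8931 − -2.2815·-1.6517 = +8.9090 (running +10.7066)
  i=5: -2.2815·-4.5077 − -0.5804·-3.8931 = +8.0249 (running +18.7315)
  i=6: -0.5804·-3.2053 − 0.2218·-4.5077 = +2.8602 (running +21.5917)
  i=7: 0.2218·-2.2118 − 0.2215·-3.2053 = +0.2195 (running +21.8112)
  i=8: 0.2215·-0.9058 − 0.0322·-2.2118 = -0.1295 (running +21.6817)
Area = |Σ|/2 = |21.6817|/2 = 10.8408

Area at t=0.886: 10.8408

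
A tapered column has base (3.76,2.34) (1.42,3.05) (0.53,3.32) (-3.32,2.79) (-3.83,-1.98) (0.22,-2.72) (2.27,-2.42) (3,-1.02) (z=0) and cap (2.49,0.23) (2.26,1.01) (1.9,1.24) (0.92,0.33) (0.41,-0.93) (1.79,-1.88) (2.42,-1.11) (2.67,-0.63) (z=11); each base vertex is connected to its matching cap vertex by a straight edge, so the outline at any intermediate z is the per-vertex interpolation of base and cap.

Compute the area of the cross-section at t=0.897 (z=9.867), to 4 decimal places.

Cross-section at t=0.897: each vertex is (1-t)·p0[i] + t·p1[i].
  v1: (1-0.897)·(3.76,2.34) + 0.897·(2.49,0.23) = (2.6208,0.4473)
  v2: (1-0.897)·(1.42,3.05) + 0.897·(2.26,1.01) = (2.1735,1.2201)
  v3: (1-0.897)·(0.53,3.32) + 0.897·(1.9,1.24) = (1.7589,1.4542)
  v4: (1-0.897)·(-3.32,2.79) + 0.897·(0.92,0.33) = (0.4833,0.5834)
  v5: (1-0.897)·(-3.83,-1.98) + 0.897·(0.41,-0.93) = (-0.0267,-1.0381)
  v6: (1-0.897)·(0.22,-2.72) + 0.897·(1.79,-1.88) = (1.6283,-1.9665)
  v7: (1-0.897)·(2.27,-2.42) + 0.897·(2.42,-1.11) = (2.4045,-1.2449)
  v8: (1-0.897)·(3,-1.02) + 0.897·(2.67,-0.63) = (2.7040,-0.6702)
Shoelace sum Σ(x_i·y_{i+1} − x_{i+1}·y_i):
  i=1: 2.6208·1.2201 − 2.1735·0.4473 = +2.2254 (running +2.2254)
  i=2: 2.1735·1.4542 − 1.7589·1.2201 = +1.0147 (running +3.2401)
  i=3: 1.7589·0.5834 − 0.4833·1.4542 = +0.3233 (running +3.5634)
  i=4: 0.4833·-1.0381 − -0.0267·0.5834 = -0.4861 (running +3.0773)
  i=5: -0.0267·-1.9665 − 1.6283·-1.0381 = +1.7430 (running +4.8203)
  i=6: 1.6283·-1.2449 − 2.4045·-1.9665 = +2.7015 (running +7.5218)
  i=7: 2.4045·-0.6702 − 2.7040·-1.2449 = +1.7548 (running +9.2766)
  i=8: 2.7040·0.4473 − 2.6208·-0.6702 = +2.9660 (running +12.2425)
Area = |Σ|/2 = |12.2425|/2 = 6.1213

Area at t=0.897: 6.1213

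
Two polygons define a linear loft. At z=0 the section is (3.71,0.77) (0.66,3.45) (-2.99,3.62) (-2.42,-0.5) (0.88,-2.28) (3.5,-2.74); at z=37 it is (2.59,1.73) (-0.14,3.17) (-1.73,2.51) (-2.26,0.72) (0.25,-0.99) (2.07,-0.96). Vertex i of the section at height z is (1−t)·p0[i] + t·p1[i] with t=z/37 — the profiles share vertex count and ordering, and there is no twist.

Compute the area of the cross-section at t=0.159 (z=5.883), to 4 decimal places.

Cross-section at t=0.159: each vertex is (1-t)·p0[i] + t·p1[i].
  v1: (1-0.159)·(3.71,0.77) + 0.159·(2.59,1.73) = (3.5319,0.9226)
  v2: (1-0.159)·(0.66,3.45) + 0.159·(-0.14,3.17) = (0.5328,3.4055)
  v3: (1-0.159)·(-2.99,3.62) + 0.159·(-1.73,2.51) = (-2.7897,3.4435)
  v4: (1-0.159)·(-2.42,-0.5) + 0.159·(-2.26,0.72) = (-2.3946,-0.3060)
  v5: (1-0.159)·(0.88,-2.28) + 0.159·(0.25,-0.99) = (0.7798,-2.0749)
  v6: (1-0.159)·(3.5,-2.74) + 0.159·(2.07,-0.96) = (3.2726,-2.4570)
Shoelace sum Σ(x_i·y_{i+1} − x_{i+1}·y_i):
  i=1: 3.5319·3.4055 − 0.5328·0.9226 = +11.5363 (running +11.5363)
  i=2: 0.5328·3.4435 − -2.7897·3.4055 = +11.3348 (running +22.8711)
  i=3: -2.7897·-0.3060 − -2.3946·3.4435 = +9.0994 (running +31.9705)
  i=4: -2.3946·-2.0749 − 0.7798·-0.3060 = +5.2071 (running +37.1776)
  i=5: 0.7798·-2.4570 − 3.2726·-2.0749 = +4.8743 (running +42.0519)
  i=6: 3.2726·0.9226 − 3.5319·-2.4570 = +11.6973 (running +53.7492)
Area = |Σ|/2 = |53.7492|/2 = 26.8746

Area at t=0.159: 26.8746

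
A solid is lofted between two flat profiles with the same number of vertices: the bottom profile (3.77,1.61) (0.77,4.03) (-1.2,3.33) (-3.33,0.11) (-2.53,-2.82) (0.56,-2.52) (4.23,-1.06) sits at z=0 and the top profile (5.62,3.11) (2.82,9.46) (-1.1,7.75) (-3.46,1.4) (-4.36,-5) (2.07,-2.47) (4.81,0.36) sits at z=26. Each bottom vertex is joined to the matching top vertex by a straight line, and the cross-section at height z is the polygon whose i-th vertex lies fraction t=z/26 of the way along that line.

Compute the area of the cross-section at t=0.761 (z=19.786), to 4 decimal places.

Cross-section at t=0.761: each vertex is (1-t)·p0[i] + t·p1[i].
  v1: (1-0.761)·(3.77,1.61) + 0.761·(5.62,3.11) = (5.1778,2.7515)
  v2: (1-0.761)·(0.77,4.03) + 0.761·(2.82,9.46) = (2.3300,8.1622)
  v3: (1-0.761)·(-1.2,3.33) + 0.761·(-1.1,7.75) = (-1.1239,6.6936)
  v4: (1-0.761)·(-3.33,0.11) + 0.761·(-3.46,1.4) = (-3.4289,1.0917)
  v5: (1-0.761)·(-2.53,-2.82) + 0.761·(-4.36,-5) = (-3.9226,-4.4790)
  v6: (1-0.761)·(0.56,-2.52) + 0.761·(2.07,-2.47) = (1.7091,-2.4820)
  v7: (1-0.761)·(4.23,-1.06) + 0.761·(4.81,0.36) = (4.6714,0.0206)
Shoelace sum Σ(x_i·y_{i+1} − x_{i+1}·y_i):
  i=1: 5.1778·8.1622 − 2.3300·2.7515 = +35.8517 (running +35.8517)
  i=2: 2.3300·6.6936 − -1.1239·8.1622 = +24.7700 (running +60.6217)
  i=3: -1.1239·1.0917 − -3.4289·6.6936 = +21.7250 (running +82.3467)
  i=4: -3.4289·-4.4790 − -3.9226·1.0917 = +19.6404 (running +101.9871)
  i=5: -3.9226·-2.4820 − 1.7091·-4.4790 = +17.3908 (running +119.3779)
  i=6: 1.7091·0.0206 − 4.6714·-2.4820 = +11.6294 (running +131.0073)
  i=7: 4.6714·2.7515 − 5.1778·0.0206 = +12.7465 (running +143.7538)
Area = |Σ|/2 = |143.7538|/2 = 71.8769

Area at t=0.761: 71.8769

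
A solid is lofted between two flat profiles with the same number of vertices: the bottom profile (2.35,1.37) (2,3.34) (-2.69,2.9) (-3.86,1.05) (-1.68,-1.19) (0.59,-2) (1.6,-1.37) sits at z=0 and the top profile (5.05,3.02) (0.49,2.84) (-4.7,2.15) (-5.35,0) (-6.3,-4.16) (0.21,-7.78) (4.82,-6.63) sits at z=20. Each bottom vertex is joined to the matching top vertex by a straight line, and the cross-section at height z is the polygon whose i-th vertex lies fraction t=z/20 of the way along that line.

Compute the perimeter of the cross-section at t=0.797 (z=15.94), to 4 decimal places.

Cross-section at t=0.797: each vertex is (1-t)·p0[i] + t·p1[i].
  v1: (1-0.797)·(2.35,1.37) + 0.797·(5.05,3.02) = (4.5019,2.6850)
  v2: (1-0.797)·(2,3.34) + 0.797·(0.49,2.84) = (0.7965,2.9415)
  v3: (1-0.797)·(-2.69,2.9) + 0.797·(-4.7,2.15) = (-4.2920,2.3022)
  v4: (1-0.797)·(-3.86,1.05) + 0.797·(-5.35,0) = (-5.0475,0.2131)
  v5: (1-0.797)·(-1.68,-1.19) + 0.797·(-6.3,-4.16) = (-5.3621,-3.5571)
  v6: (1-0.797)·(0.59,-2) + 0.797·(0.21,-7.78) = (0.2871,-6.6067)
  v7: (1-0.797)·(1.6,-1.37) + 0.797·(4.82,-6.63) = (4.1663,-5.5622)
Perimeter = Σ |v_{i+1} − v_i|:
  edge 1→2: √(-3.7054² + 0.2564²) = 3.7142 (running 3.7142)
  edge 2→3: √(-5.0885² + -0.6392²) = 5.1285 (running 8.8427)
  edge 3→4: √(-0.7556² + -2.0891²) = 2.2215 (running 11.0643)
  edge 4→5: √(-0.3146² + -3.7702²) = 3.7833 (running 14.8476)
  edge 5→6: √(5.6493² + -3.0496²) = 6.4198 (running 21.2674)
  edge 6→7: √(3.8792² + 1.0444²) = 4.0173 (running 25.2848)
  edge 7→1: √(0.3356² + 8.2473²) = 8.2541 (running 33.5389)
Perimeter = 33.5389

Perimeter at t=0.797: 33.5389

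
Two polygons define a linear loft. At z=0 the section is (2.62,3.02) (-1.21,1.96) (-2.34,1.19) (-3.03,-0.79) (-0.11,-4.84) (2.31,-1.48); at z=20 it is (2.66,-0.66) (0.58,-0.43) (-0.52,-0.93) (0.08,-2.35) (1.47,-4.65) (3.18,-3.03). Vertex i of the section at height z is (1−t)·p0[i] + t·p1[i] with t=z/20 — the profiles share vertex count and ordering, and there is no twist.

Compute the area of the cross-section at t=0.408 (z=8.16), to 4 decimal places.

Cross-section at t=0.408: each vertex is (1-t)·p0[i] + t·p1[i].
  v1: (1-0.408)·(2.62,3.02) + 0.408·(2.66,-0.66) = (2.6363,1.5186)
  v2: (1-0.408)·(-1.21,1.96) + 0.408·(0.58,-0.43) = (-0.4797,0.9849)
  v3: (1-0.408)·(-2.34,1.19) + 0.408·(-0.52,-0.93) = (-1.5974,0.3250)
  v4: (1-0.408)·(-3.03,-0.79) + 0.408·(0.08,-2.35) = (-1.7611,-1.4265)
  v5: (1-0.408)·(-0.11,-4.84) + 0.408·(1.47,-4.65) = (0.5346,-4.7625)
  v6: (1-0.408)·(2.31,-1.48) + 0.408·(3.18,-3.03) = (2.6650,-2.1124)
Shoelace sum Σ(x_i·y_{i+1} − x_{i+1}·y_i):
  i=1: 2.6363·0.9849 − -0.4797·1.5186 = +3.3249 (running +3.3249)
  i=2: -0.4797·0.3250 − -1.5974·0.9849 = +1.4174 (running +4.7423)
  i=3: -1.5974·-1.4265 − -1.7611·0.3250 = +2.8512 (running +7.5934)
  i=4: -1.7611·-4.7625 − 0.5346·-1.4265 = +9.1500 (running +16.7434)
  i=5: 0.5346·-2.1124 − 2.6650·-4.7625 = +11.5624 (running +28.3058)
  i=6: 2.6650·1.5186 − 2.6363·-2.1124 = +9.6159 (running +37.9217)
Area = |Σ|/2 = |37.9217|/2 = 18.9608

Area at t=0.408: 18.9608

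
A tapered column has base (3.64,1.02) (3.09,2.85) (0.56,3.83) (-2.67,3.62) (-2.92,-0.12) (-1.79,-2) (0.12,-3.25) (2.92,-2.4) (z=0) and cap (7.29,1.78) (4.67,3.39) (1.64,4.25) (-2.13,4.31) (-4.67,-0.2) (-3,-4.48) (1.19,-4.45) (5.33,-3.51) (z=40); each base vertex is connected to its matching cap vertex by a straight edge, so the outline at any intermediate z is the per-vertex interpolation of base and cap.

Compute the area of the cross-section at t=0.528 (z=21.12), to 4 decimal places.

Cross-section at t=0.528: each vertex is (1-t)·p0[i] + t·p1[i].
  v1: (1-0.528)·(3.64,1.02) + 0.528·(7.29,1.78) = (5.5672,1.4213)
  v2: (1-0.528)·(3.09,2.85) + 0.528·(4.67,3.39) = (3.9242,3.1351)
  v3: (1-0.528)·(0.56,3.83) + 0.528·(1.64,4.25) = (1.1302,4.0518)
  v4: (1-0.528)·(-2.67,3.62) + 0.528·(-2.13,4.31) = (-2.3849,3.9843)
  v5: (1-0.528)·(-2.92,-0.12) + 0.528·(-4.67,-0.2) = (-3.8440,-0.1622)
  v6: (1-0.528)·(-1.79,-2) + 0.528·(-3,-4.48) = (-2.4289,-3.3094)
  v7: (1-0.528)·(0.12,-3.25) + 0.528·(1.19,-4.45) = (0.6850,-3.8836)
  v8: (1-0.528)·(2.92,-2.4) + 0.528·(5.33,-3.51) = (4.1925,-2.9861)
Shoelace sum Σ(x_i·y_{i+1} − x_{i+1}·y_i):
  i=1: 5.5672·3.1351 − 3.9242·1.4213 = +11.8764 (running +11.8764)
  i=2: 3.9242·4.0518 − 1.1302·3.1351 = +12.3566 (running +24.2330)
  i=3: 1.1302·3.9843 − -2.3849·4.0518 = +14.1662 (running +38.3992)
  i=4: -2.3849·-0.1622 − -3.8440·3.9843 = +15.7026 (running +54.1019)
  i=5: -3.8440·-3.3094 − -2.4289·-0.1622 = +12.3274 (running +66.4293)
  i=6: -2.4289·-3.8836 − 0.6850·-3.3094 = +11.6996 (running +78.1289)
  i=7: 0.6850·-2.9861 − 4.1925·-3.8836 = +14.2366 (running +92.3655)
  i=8: 4.1925·1.4213 − 5.5672·-2.9861 = +22.5828 (running +114.9483)
Area = |Σ|/2 = |114.9483|/2 = 57.4742

Area at t=0.528: 57.4742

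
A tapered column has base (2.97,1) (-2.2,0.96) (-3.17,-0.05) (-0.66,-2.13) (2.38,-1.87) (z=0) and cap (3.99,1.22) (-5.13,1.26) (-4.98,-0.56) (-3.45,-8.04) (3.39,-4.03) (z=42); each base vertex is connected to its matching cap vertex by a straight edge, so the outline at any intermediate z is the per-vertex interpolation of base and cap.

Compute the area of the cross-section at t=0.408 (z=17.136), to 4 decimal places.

Area at t=0.408: 29.8719

Cross-section at t=0.408: each vertex is (1-t)·p0[i] + t·p1[i].
  v1: (1-0.408)·(2.97,1) + 0.408·(3.99,1.22) = (3.3862,1.0898)
  v2: (1-0.408)·(-2.2,0.96) + 0.408·(-5.13,1.26) = (-3.3954,1.0824)
  v3: (1-0.408)·(-3.17,-0.05) + 0.408·(-4.98,-0.56) = (-3.9085,-0.2581)
  v4: (1-0.408)·(-0.66,-2.13) + 0.408·(-3.45,-8.04) = (-1.7983,-4.5413)
  v5: (1-0.408)·(2.38,-1.87) + 0.408·(3.39,-4.03) = (2.7921,-2.7513)
Shoelace sum Σ(x_i·y_{i+1} − x_{i+1}·y_i):
  i=1: 3.3862·1.0824 − -3.3954·1.0898 = +7.3654 (running +7.3654)
  i=2: -3.3954·-0.2581 − -3.9085·1.0824 = +5.1068 (running +12.4722)
  i=3: -3.9085·-4.5413 − -1.7983·-0.2581 = +17.2854 (running +29.7576)
  i=4: -1.7983·-2.7513 − 2.7921·-4.5413 = +17.6273 (running +47.3849)
  i=5: 2.7921·1.0898 − 3.3862·-2.7513 = +12.3590 (running +59.7439)
Area = |Σ|/2 = |59.7439|/2 = 29.8719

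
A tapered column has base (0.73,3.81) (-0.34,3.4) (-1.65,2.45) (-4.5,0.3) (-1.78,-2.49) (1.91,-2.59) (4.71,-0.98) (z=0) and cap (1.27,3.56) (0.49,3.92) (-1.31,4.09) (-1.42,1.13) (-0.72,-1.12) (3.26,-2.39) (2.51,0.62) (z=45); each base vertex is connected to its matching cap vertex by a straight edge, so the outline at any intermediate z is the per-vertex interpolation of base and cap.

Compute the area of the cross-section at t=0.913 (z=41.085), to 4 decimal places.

Cross-section at t=0.913: each vertex is (1-t)·p0[i] + t·p1[i].
  v1: (1-0.913)·(0.73,3.81) + 0.913·(1.27,3.56) = (1.2230,3.5817)
  v2: (1-0.913)·(-0.34,3.4) + 0.913·(0.49,3.92) = (0.4178,3.8748)
  v3: (1-0.913)·(-1.65,2.45) + 0.913·(-1.31,4.09) = (-1.3396,3.9473)
  v4: (1-0.913)·(-4.5,0.3) + 0.913·(-1.42,1.13) = (-1.6880,1.0578)
  v5: (1-0.913)·(-1.78,-2.49) + 0.913·(-0.72,-1.12) = (-0.8122,-1.2392)
  v6: (1-0.913)·(1.91,-2.59) + 0.913·(3.26,-2.39) = (3.1425,-2.4074)
  v7: (1-0.913)·(4.71,-0.98) + 0.913·(2.51,0.62) = (2.7014,0.4808)
Shoelace sum Σ(x_i·y_{i+1} − x_{i+1}·y_i):
  i=1: 1.2230·3.8748 − 0.4178·3.5817 = +3.2425 (running +3.2425)
  i=2: 0.4178·3.9473 − -1.3396·3.8748 = +6.8397 (running +10.0822)
  i=3: -1.3396·1.0578 − -1.6880·3.9473 = +5.2459 (running +15.3281)
  i=4: -1.6880·-1.2392 − -0.8122·1.0578 = +2.9509 (running +18.2790)
  i=5: -0.8122·-2.4074 − 3.1425·-1.2392 = +5.8496 (running +24.1285)
  i=6: 3.1425·0.4808 − 2.7014·-2.4074 = +8.0143 (running +32.1428)
  i=7: 2.7014·3.5817 − 1.2230·0.4808 = +9.0877 (running +41.2305)
Area = |Σ|/2 = |41.2305|/2 = 20.6153

Area at t=0.913: 20.6153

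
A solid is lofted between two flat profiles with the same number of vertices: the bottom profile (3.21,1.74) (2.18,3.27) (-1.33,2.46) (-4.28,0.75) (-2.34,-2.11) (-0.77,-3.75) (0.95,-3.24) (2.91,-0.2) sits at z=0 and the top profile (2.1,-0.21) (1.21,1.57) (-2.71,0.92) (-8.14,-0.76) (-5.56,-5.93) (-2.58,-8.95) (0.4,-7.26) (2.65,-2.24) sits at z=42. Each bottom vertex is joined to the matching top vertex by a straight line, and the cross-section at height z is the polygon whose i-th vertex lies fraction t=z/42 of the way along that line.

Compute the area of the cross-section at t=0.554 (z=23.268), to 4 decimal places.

Area at t=0.554: 51.5505

Cross-section at t=0.554: each vertex is (1-t)·p0[i] + t·p1[i].
  v1: (1-0.554)·(3.21,1.74) + 0.554·(2.1,-0.21) = (2.5951,0.6597)
  v2: (1-0.554)·(2.18,3.27) + 0.554·(1.21,1.57) = (1.6426,2.3282)
  v3: (1-0.554)·(-1.33,2.46) + 0.554·(-2.71,0.92) = (-2.0945,1.6068)
  v4: (1-0.554)·(-4.28,0.75) + 0.554·(-8.14,-0.76) = (-6.4184,-0.0865)
  v5: (1-0.554)·(-2.34,-2.11) + 0.554·(-5.56,-5.93) = (-4.1239,-4.2263)
  v6: (1-0.554)·(-0.77,-3.75) + 0.554·(-2.58,-8.95) = (-1.7727,-6.6308)
  v7: (1-0.554)·(0.95,-3.24) + 0.554·(0.4,-7.26) = (0.6453,-5.4671)
  v8: (1-0.554)·(2.91,-0.2) + 0.554·(2.65,-2.24) = (2.7660,-1.3302)
Shoelace sum Σ(x_i·y_{i+1} − x_{i+1}·y_i):
  i=1: 2.5951·2.3282 − 1.6426·0.6597 = +4.9582 (running +4.9582)
  i=2: 1.6426·1.6068 − -2.0945·2.3282 = +7.5159 (running +12.4741)
  i=3: -2.0945·-0.0865 − -6.4184·1.6068 = +10.4947 (running +22.9687)
  i=4: -6.4184·-4.2263 − -4.1239·-0.0865 = +26.7692 (running +49.7380)
  i=5: -4.1239·-6.6308 − -1.7727·-4.2263 = +19.8525 (running +69.5905)
  i=6: -1.7727·-5.4671 − 0.6453·-6.6308 = +13.9706 (running +83.5611)
  i=7: 0.6453·-1.3302 − 2.7660·-5.4671 = +14.2634 (running +97.8244)
  i=8: 2.7660·0.6597 − 2.5951·-1.3302 = +5.2765 (running +103.1010)
Area = |Σ|/2 = |103.1010|/2 = 51.5505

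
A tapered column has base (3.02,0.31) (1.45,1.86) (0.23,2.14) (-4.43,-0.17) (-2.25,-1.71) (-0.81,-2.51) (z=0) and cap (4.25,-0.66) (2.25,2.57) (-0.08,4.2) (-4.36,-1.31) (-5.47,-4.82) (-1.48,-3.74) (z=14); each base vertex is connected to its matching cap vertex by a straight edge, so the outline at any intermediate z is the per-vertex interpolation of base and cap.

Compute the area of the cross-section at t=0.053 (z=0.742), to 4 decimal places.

Cross-section at t=0.053: each vertex is (1-t)·p0[i] + t·p1[i].
  v1: (1-0.053)·(3.02,0.31) + 0.053·(4.25,-0.66) = (3.0852,0.2586)
  v2: (1-0.053)·(1.45,1.86) + 0.053·(2.25,2.57) = (1.4924,1.8976)
  v3: (1-0.053)·(0.23,2.14) + 0.053·(-0.08,4.2) = (0.2136,2.2492)
  v4: (1-0.053)·(-4.43,-0.17) + 0.053·(-4.36,-1.31) = (-4.4263,-0.2304)
  v5: (1-0.053)·(-2.25,-1.71) + 0.053·(-5.47,-4.82) = (-2.4207,-1.8748)
  v6: (1-0.053)·(-0.81,-2.51) + 0.053·(-1.48,-3.74) = (-0.8455,-2.5752)
Shoelace sum Σ(x_i·y_{i+1} − x_{i+1}·y_i):
  i=1: 3.0852·1.8976 − 1.4924·0.2586 = +5.4686 (running +5.4686)
  i=2: 1.4924·2.2492 − 0.2136·1.8976 = +2.9514 (running +8.4200)
  i=3: 0.2136·-0.2304 − -4.4263·2.2492 = +9.9063 (running +18.3263)
  i=4: -4.4263·-1.8748 − -2.4207·-0.2304 = +7.7408 (running +26.0671)
  i=5: -2.4207·-2.5752 − -0.8455·-1.8748 = +4.6485 (running +30.7156)
  i=6: -0.8455·0.2586 − 3.0852·-2.5752 = +7.7263 (running +38.4419)
Area = |Σ|/2 = |38.4419|/2 = 19.2209

Area at t=0.053: 19.2209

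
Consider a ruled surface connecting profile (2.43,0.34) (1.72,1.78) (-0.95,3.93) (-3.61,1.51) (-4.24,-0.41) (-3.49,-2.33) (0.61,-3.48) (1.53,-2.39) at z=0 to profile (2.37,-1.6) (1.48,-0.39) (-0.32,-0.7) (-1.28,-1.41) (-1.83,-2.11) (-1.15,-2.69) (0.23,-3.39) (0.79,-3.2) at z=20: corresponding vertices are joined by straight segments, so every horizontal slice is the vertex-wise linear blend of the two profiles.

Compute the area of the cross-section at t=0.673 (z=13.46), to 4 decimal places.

Cross-section at t=0.673: each vertex is (1-t)·p0[i] + t·p1[i].
  v1: (1-0.673)·(2.43,0.34) + 0.673·(2.37,-1.6) = (2.3896,-0.9656)
  v2: (1-0.673)·(1.72,1.78) + 0.673·(1.48,-0.39) = (1.5585,0.3196)
  v3: (1-0.673)·(-0.95,3.93) + 0.673·(-0.32,-0.7) = (-0.5260,0.8140)
  v4: (1-0.673)·(-3.61,1.51) + 0.673·(-1.28,-1.41) = (-2.0419,-0.4552)
  v5: (1-0.673)·(-4.24,-0.41) + 0.673·(-1.83,-2.11) = (-2.6181,-1.5541)
  v6: (1-0.673)·(-3.49,-2.33) + 0.673·(-1.15,-2.69) = (-1.9152,-2.5723)
  v7: (1-0.673)·(0.61,-3.48) + 0.673·(0.23,-3.39) = (0.3543,-3.4194)
  v8: (1-0.673)·(1.53,-2.39) + 0.673·(0.79,-3.2) = (1.0320,-2.9351)
Shoelace sum Σ(x_i·y_{i+1} − x_{i+1}·y_i):
  i=1: 2.3896·0.3196 − 1.5585·-0.9656 = +2.2686 (running +2.2686)
  i=2: 1.5585·0.8140 − -0.5260·0.3196 = +1.4367 (running +3.7053)
  i=3: -0.5260·-0.4552 − -2.0419·0.8140 = +1.9016 (running +5.6069)
  i=4: -2.0419·-1.5541 − -2.6181·-0.4552 = +1.9817 (running +7.5886)
  i=5: -2.6181·-2.5723 − -1.9152·-1.5541 = +3.7580 (running +11.3466)
  i=6: -1.9152·-3.4194 − 0.3543·-2.5723 = +7.4601 (running +18.8067)
  i=7: 0.3543·-2.9351 − 1.0320·-3.4194 = +2.4890 (running +21.2957)
  i=8: 1.0320·-0.9656 − 2.3896·-2.9351 = +6.0173 (running +27.3130)
Area = |Σ|/2 = |27.3130|/2 = 13.6565

Area at t=0.673: 13.6565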